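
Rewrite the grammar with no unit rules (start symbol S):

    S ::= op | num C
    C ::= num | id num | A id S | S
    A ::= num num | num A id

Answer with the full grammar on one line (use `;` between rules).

S ::= op | num C; C ::= num | id num | A id S | op | num C; A ::= num num | num A id

Unit pairs: C ⇒* {S}.
For each unit pair (A, B), copy every non-unit production of B to A, then drop all unit productions.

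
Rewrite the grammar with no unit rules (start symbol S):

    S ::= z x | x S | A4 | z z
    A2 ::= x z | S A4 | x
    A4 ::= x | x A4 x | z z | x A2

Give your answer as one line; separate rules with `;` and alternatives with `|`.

S ::= x | x A4 x | z z | x A2 | z x | x S; A2 ::= x z | S A4 | x; A4 ::= x | x A4 x | z z | x A2

Unit pairs: S ⇒* {A4}.
For each unit pair (A, B), copy every non-unit production of B to A, then drop all unit productions.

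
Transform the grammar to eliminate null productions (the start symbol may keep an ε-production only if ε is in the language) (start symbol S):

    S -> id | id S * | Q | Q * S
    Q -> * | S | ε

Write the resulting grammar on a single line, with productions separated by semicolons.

S -> id | id S * | id * | Q | Q * S | Q * | * S | * | ε; Q -> * | S

Nullable set = {Q, S}.
ε ∈ L(G) since S is nullable, so keep S → ε.
Add the nullable-subset variants: S → id S * gives id S * | id *. S → Q * S gives Q * S | Q * | * S | *.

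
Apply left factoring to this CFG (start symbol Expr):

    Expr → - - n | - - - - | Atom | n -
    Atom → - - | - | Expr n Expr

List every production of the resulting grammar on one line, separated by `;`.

Expr has alternatives sharing prefix '- -': factor to Expr → - - Expr1 with Expr1 → n | - -.
Atom has alternatives sharing prefix '-': factor to Atom → - Atom1 with Atom1 → - | ε.

Expr → Atom | n - | - - Expr1; Atom → Expr n Expr | - Atom1; Expr1 → n | - -; Atom1 → - | ε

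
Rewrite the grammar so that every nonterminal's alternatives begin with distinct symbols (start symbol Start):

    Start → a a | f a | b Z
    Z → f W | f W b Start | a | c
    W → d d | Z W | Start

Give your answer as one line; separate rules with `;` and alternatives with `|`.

Start → a a | f a | b Z; Z → a | c | f W Z1; W → d d | Z W | Start; Z1 → eps | b Start

Z has alternatives sharing prefix 'f W': factor to Z → f W Z1 with Z1 → ε | b Start.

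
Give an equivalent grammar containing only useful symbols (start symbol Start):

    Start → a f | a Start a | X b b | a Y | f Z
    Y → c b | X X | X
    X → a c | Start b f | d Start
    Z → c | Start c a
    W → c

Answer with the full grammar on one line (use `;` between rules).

Start → a f | a Start a | X b b | a Y | f Z; Y → c b | X X | X; X → a c | Start b f | d Start; Z → c | Start c a

Generating nonterminals: {Start, W, X, Y, Z}.
Reachable from Start after that: {Start, X, Y, Z}.
Removed useless symbols: {W} and every production mentioning them.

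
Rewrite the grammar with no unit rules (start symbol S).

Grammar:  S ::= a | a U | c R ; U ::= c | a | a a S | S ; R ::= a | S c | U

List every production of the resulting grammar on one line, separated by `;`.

S ::= a | a U | c R; U ::= c | a | a a S | a U | c R; R ::= c | a | a a S | a U | c R | S c

Unit pairs: R ⇒* {S, U}; U ⇒* {S}.
Replace each nonterminal's rules with the union of the non-unit rules of every nonterminal it unit-derives.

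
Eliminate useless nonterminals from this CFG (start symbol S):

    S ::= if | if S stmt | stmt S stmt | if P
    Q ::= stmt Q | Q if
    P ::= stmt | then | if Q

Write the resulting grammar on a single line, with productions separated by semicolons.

Generating nonterminals: {P, S}.
Reachable from S after that: {P, S}.
Removed useless symbols: {Q} and every production mentioning them.

S ::= if | if S stmt | stmt S stmt | if P; P ::= stmt | then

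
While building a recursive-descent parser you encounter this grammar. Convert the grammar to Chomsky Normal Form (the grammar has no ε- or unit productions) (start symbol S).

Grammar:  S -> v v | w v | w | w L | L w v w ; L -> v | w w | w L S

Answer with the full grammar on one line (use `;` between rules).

Introduce a nonterminal for each terminal appearing in a rule of length ≥ 2: X1 → v, X2 → w.
Binarize each right-hand side of length ≥ 3 by chaining fresh nonterminals (Y1, Y2, …): affected rules were S → L X2 X1 X2; L → X2 L S.

S -> X1 X1 | X2 X1 | w | X2 L | L Y1; L -> v | X2 X2 | X2 Y3; X1 -> v; X2 -> w; Y1 -> X2 Y2; Y2 -> X1 X2; Y3 -> L S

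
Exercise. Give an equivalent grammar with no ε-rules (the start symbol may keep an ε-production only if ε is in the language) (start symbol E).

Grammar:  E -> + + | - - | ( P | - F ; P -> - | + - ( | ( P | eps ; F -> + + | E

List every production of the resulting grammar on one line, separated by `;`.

Nullable nonterminals: {P}.
ε ∉ L(G), so no ε-production is kept.
Expand every rule over subsets of its nullable positions: E → ( P gives ( P | (. P → ( P gives ( P | (.

E -> + + | - - | ( P | ( | - F; P -> - | + - ( | ( P | (; F -> + + | E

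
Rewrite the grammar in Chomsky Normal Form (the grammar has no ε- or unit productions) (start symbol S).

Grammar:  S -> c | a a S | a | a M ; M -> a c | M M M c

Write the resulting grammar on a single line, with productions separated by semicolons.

S -> c | X1 Y1 | a | X1 M; M -> X1 X2 | M Y2; X1 -> a; X2 -> c; Y1 -> X1 S; Y2 -> M Y3; Y3 -> M X2

Introduce a nonterminal for each terminal appearing in a rule of length ≥ 2: X1 → a, X2 → c.
Binarize each right-hand side of length ≥ 3 by chaining fresh nonterminals (Y1, Y2, …): affected rules were S → X1 X1 S; M → M M M X2.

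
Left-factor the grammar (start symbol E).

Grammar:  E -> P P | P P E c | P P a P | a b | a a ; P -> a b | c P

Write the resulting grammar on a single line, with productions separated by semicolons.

E -> P P E' | a E''; P -> a b | c P; E' -> ε | E c | a P; E'' -> b | a

E has alternatives sharing prefix 'P P': factor to E → P P E' with E' → ε | E c | a P.
E has alternatives sharing prefix 'a': factor to E → a E'' with E'' → b | a.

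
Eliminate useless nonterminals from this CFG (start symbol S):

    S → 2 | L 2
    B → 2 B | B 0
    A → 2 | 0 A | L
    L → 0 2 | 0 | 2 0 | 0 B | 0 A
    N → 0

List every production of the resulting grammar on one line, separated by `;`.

Generating nonterminals: {A, L, N, S}.
Reachable from S after that: {A, L, S}.
Removed useless symbols: {B, N} and every production mentioning them.

S → 2 | L 2; A → 2 | 0 A | L; L → 0 2 | 0 | 2 0 | 0 A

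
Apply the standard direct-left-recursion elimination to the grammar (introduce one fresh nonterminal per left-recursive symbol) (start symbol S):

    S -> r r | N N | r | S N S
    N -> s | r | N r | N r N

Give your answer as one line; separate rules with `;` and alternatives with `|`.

S -> r r S' | N N S' | r S'; N -> s N' | r N'; S' -> N S S' | ε; N' -> r N' | r N N' | ε

Directly left-recursive nonterminals: S, N.
For S: α = {N S}, β = {r r, N N, r}. Rewrite as S → β S' and S' → α S' | ε.
For N: α = {r, r N}, β = {s, r}. Rewrite as N → β N' and N' → α N' | ε.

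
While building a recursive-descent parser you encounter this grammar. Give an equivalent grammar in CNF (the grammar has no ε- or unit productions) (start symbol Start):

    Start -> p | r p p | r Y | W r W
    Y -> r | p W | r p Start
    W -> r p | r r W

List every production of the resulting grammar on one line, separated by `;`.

Introduce a nonterminal for each terminal appearing in a rule of length ≥ 2: X1 → r, X2 → p.
Binarize each right-hand side of length ≥ 3 by chaining fresh nonterminals (Y1, Y2, …): affected rules were Start → X1 X2 X2; Start → W X1 W; Y → X1 X2 Start; W → X1 X1 W.

Start -> p | X1 Y1 | X1 Y | W Y2; Y -> r | X2 W | X1 Y3; W -> X1 X2 | X1 Y4; X1 -> r; X2 -> p; Y1 -> X2 X2; Y2 -> X1 W; Y3 -> X2 Start; Y4 -> X1 W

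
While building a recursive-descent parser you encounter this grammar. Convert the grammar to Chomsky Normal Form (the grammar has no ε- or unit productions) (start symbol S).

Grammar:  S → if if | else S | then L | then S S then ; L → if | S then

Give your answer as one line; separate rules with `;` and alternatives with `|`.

Introduce a nonterminal for each terminal appearing in a rule of length ≥ 2: X1 → if, X2 → else, X3 → then.
Binarize each right-hand side of length ≥ 3 by chaining fresh nonterminals (Y1, Y2, …): affected rules were S → X3 S S X3.

S → X1 X1 | X2 S | X3 L | X3 Y1; L → if | S X3; X1 → if; X2 → else; X3 → then; Y1 → S Y2; Y2 → S X3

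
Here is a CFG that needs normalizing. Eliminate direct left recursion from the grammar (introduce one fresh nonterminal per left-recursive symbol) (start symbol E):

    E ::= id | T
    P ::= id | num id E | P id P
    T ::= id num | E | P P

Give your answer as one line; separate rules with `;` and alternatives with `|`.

Left recursion appears on P.
For P: α = {id P}, β = {id, num id E}. Rewrite as P → β P' and P' → α P' | ε.

E ::= id | T; P ::= id P' | num id E P'; T ::= id num | E | P P; P' ::= id P P' | ε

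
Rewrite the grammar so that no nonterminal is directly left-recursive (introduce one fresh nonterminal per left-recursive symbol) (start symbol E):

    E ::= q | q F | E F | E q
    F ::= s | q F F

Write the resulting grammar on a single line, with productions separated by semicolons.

E is directly left-recursive.
For E: α = {F, q}, β = {q, q F}. Rewrite as E → β E' and E' → α E' | ε.

E ::= q E' | q F E'; F ::= s | q F F; E' ::= F E' | q E' | ε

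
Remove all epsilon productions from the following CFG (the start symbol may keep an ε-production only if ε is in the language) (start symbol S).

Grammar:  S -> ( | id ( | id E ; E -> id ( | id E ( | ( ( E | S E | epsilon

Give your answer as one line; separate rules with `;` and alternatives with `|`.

Nullable set = {E}.
ε ∉ L(G), so no ε-production is kept.
Add the nullable-subset variants: S → id E gives id E | id. E → ( ( E gives ( ( E | ( (. E → S E gives S E | S.

S -> ( | id ( | id E | id; E -> id ( | id E ( | ( ( E | ( ( | S E | S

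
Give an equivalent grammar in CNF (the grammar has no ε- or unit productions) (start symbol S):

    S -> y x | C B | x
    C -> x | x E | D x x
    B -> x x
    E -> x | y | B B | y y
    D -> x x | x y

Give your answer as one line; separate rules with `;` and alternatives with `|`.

S -> X1 X2 | C B | x; C -> x | X2 E | D Y1; B -> X2 X2; E -> x | y | B B | X1 X1; D -> X2 X2 | X2 X1; X1 -> y; X2 -> x; Y1 -> X2 X2

Introduce a nonterminal for each terminal appearing in a rule of length ≥ 2: X1 → y, X2 → x.
Binarize each right-hand side of length ≥ 3 by chaining fresh nonterminals (Y1, Y2, …): affected rules were C → D X2 X2.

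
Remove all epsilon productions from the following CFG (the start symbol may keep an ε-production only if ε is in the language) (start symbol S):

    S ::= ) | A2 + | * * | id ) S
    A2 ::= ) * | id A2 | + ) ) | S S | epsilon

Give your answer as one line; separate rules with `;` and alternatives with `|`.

S ::= ) | A2 + | + | * * | id ) S; A2 ::= ) * | id A2 | id | + ) ) | S S

Nullable set = {A2}.
ε ∉ L(G), so no ε-production is kept.
Expand every rule over subsets of its nullable positions: S → A2 + gives A2 + | +. A2 → id A2 gives id A2 | id.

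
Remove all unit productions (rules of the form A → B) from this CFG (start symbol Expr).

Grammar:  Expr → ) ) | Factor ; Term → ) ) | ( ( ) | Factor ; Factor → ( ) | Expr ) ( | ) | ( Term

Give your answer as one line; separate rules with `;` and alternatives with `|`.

Unit pairs: Expr ⇒* {Factor}; Term ⇒* {Factor}.
For each unit pair (A, B), copy every non-unit production of B to A, then drop all unit productions.

Expr → ( ) | Expr ) ( | ) | ( Term | ) ); Term → ) ) | ( ( ) | ( ) | Expr ) ( | ) | ( Term; Factor → ( ) | Expr ) ( | ) | ( Term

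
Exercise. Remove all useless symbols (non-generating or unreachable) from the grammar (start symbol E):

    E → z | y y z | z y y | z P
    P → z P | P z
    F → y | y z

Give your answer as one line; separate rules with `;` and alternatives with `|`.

Generating nonterminals: {E, F}.
Reachable from E after that: {E}.
Removed useless symbols: {F, P} and every production mentioning them.

E → z | y y z | z y y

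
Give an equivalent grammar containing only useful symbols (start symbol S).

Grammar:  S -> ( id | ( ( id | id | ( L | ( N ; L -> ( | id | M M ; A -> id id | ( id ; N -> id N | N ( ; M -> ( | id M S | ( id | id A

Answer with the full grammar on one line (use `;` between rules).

Generating nonterminals: {A, L, M, S}.
Reachable from S after that: {A, L, M, S}.
Removed useless symbols: {N} and every production mentioning them.

S -> ( id | ( ( id | id | ( L; L -> ( | id | M M; A -> id id | ( id; M -> ( | id M S | ( id | id A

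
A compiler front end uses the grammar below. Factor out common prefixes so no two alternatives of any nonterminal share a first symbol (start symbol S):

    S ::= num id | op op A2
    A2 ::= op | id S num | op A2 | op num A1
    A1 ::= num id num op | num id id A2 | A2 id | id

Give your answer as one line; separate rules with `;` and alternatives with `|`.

S ::= num id | op op A2; A2 ::= id S num | op A2'; A1 ::= A2 id | id | num id A1'; A2' ::= ε | A2 | num A1; A1' ::= num op | id A2

A2 has alternatives sharing prefix 'op': factor to A2 → op A2' with A2' → ε | A2 | num A1.
A1 has alternatives sharing prefix 'num id': factor to A1 → num id A1' with A1' → num op | id A2.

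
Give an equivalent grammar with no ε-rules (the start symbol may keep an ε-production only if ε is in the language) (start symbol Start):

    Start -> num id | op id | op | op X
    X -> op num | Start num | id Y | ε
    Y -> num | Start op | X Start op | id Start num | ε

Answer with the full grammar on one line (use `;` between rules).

Start -> num id | op id | op | op X; X -> op num | Start num | id Y | id; Y -> num | Start op | X Start op | id Start num

Nullable nonterminals: {X, Y}.
ε ∉ L(G), so no ε-production is kept.
Expand every rule over subsets of its nullable positions: X → id Y gives id Y | id.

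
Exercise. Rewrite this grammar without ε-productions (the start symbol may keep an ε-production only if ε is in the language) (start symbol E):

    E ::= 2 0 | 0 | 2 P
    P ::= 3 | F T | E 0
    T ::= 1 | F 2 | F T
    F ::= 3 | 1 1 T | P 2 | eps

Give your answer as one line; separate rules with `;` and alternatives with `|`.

E ::= 2 0 | 0 | 2 P; P ::= 3 | F T | T | E 0; T ::= 1 | F 2 | 2 | F T; F ::= 3 | 1 1 T | P 2

Nullable set = {F}.
ε ∉ L(G), so no ε-production is kept.
For each production, add variants omitting each subset of nullable occurrences: P → F T gives F T | T. T → F 2 gives F 2 | 2.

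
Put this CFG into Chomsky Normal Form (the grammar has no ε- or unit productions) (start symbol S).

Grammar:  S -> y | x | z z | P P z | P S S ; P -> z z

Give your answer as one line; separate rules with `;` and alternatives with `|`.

Introduce a nonterminal for each terminal appearing in a rule of length ≥ 2: X1 → z.
Binarize each right-hand side of length ≥ 3 by chaining fresh nonterminals (Y1, Y2, …): affected rules were S → P P X1; S → P S S.

S -> y | x | X1 X1 | P Y1 | P Y2; P -> X1 X1; X1 -> z; Y1 -> P X1; Y2 -> S S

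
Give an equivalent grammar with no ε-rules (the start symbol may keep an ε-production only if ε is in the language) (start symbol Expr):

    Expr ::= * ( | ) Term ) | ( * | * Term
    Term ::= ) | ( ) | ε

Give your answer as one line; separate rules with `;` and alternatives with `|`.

Nullable nonterminals: {Term}.
ε ∉ L(G), so no ε-production is kept.
Expand every rule over subsets of its nullable positions: Expr → ) Term ) gives ) Term ) | ) ). Expr → * Term gives * Term | *.

Expr ::= * ( | ) Term ) | ) ) | ( * | * Term | *; Term ::= ) | ( )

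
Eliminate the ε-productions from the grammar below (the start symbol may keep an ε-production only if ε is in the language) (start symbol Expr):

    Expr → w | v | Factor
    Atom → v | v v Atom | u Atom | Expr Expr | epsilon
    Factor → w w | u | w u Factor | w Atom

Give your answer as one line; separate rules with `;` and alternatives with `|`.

Expr → w | v | Factor; Atom → v | v v Atom | v v | u Atom | u | Expr Expr; Factor → w w | u | w u Factor | w Atom | w

The nullable symbols are {Atom}.
ε ∉ L(G), so no ε-production is kept.
Add the nullable-subset variants: Atom → v v Atom gives v v Atom | v v. Atom → u Atom gives u Atom | u. Factor → w Atom gives w Atom | w.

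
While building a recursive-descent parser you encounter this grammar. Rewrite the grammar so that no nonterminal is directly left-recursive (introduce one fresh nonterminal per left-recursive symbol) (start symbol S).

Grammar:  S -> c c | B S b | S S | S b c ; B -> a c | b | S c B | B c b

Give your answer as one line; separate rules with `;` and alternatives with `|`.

Directly left-recursive nonterminals: S, B.
For S: α = {S, b c}, β = {c c, B S b}. Rewrite as S → β S' and S' → α S' | ε.
For B: α = {c b}, β = {a c, b, S c B}. Rewrite as B → β B' and B' → α B' | ε.

S -> c c S' | B S b S'; B -> a c B' | b B' | S c B B'; S' -> S S' | b c S' | ε; B' -> c b B' | ε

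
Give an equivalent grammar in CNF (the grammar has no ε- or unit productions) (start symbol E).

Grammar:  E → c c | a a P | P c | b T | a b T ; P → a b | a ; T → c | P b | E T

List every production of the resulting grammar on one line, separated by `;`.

E → X1 X1 | X2 Y1 | P X1 | X3 T | X2 Y2; P → X2 X3 | a; T → c | P X3 | E T; X1 → c; X2 → a; X3 → b; Y1 → X2 P; Y2 → X3 T

Introduce a nonterminal for each terminal appearing in a rule of length ≥ 2: X1 → c, X2 → a, X3 → b.
Binarize each right-hand side of length ≥ 3 by chaining fresh nonterminals (Y1, Y2, …): affected rules were E → X2 X2 P; E → X2 X3 T.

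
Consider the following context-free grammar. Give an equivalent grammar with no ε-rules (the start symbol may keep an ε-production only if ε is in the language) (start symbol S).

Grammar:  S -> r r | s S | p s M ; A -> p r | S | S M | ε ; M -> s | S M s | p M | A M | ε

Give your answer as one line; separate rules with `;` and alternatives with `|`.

Nullable nonterminals: {A, M}.
ε ∉ L(G), so no ε-production is kept.
Expand every rule over subsets of its nullable positions: S → p s M gives p s M | p s. M → S M s gives S M s | S s. M → p M gives p M | p. M → A M gives A M | A.

S -> r r | s S | p s M | p s; A -> p r | S | S M; M -> s | S M s | S s | p M | p | A M | A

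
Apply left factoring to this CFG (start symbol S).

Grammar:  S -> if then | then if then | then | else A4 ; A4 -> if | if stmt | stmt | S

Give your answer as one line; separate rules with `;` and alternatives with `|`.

S has alternatives sharing prefix 'then': factor to S → then S' with S' → if then | ε.
A4 has alternatives sharing prefix 'if': factor to A4 → if A4' with A4' → ε | stmt.

S -> if then | else A4 | then S'; A4 -> stmt | S | if A4'; S' -> if then | ε; A4' -> ε | stmt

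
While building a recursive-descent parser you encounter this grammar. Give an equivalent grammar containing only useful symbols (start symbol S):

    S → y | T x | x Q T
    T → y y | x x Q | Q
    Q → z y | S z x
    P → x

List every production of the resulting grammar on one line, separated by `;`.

Generating nonterminals: {P, Q, S, T}.
Reachable from S after that: {Q, S, T}.
Removed useless symbols: {P} and every production mentioning them.

S → y | T x | x Q T; T → y y | x x Q | Q; Q → z y | S z x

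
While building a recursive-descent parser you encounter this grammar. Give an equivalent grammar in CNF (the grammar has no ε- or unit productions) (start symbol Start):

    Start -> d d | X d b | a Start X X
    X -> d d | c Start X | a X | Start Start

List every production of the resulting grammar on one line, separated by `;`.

Introduce a nonterminal for each terminal appearing in a rule of length ≥ 2: X1 → d, X2 → b, X3 → a, X4 → c.
Binarize each right-hand side of length ≥ 3 by chaining fresh nonterminals (Y1, Y2, …): affected rules were Start → X X1 X2; Start → X3 Start X X; X → X4 Start X.

Start -> X1 X1 | X Y1 | X3 Y2; X -> X1 X1 | X4 Y4 | X3 X | Start Start; X1 -> d; X2 -> b; X3 -> a; X4 -> c; Y1 -> X1 X2; Y2 -> Start Y3; Y3 -> X X; Y4 -> Start X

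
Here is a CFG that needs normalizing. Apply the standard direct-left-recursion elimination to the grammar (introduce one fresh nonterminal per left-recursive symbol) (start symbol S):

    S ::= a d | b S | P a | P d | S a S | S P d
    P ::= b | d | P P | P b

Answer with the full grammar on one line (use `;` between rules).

S ::= a d S' | b S S' | P a S' | P d S'; P ::= b P' | d P'; S' ::= a S S' | P d S' | ε; P' ::= P P' | b P' | ε

Left recursion appears on S, P.
For S: α = {a S, P d}, β = {a d, b S, P a, P d}. Rewrite as S → β S' and S' → α S' | ε.
For P: α = {P, b}, β = {b, d}. Rewrite as P → β P' and P' → α P' | ε.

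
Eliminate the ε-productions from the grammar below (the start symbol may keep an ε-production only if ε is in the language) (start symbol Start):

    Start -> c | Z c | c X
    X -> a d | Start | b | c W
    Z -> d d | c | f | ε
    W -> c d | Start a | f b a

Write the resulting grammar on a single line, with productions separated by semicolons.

Nullable set = {Z}.
ε ∉ L(G), so no ε-production is kept.

Start -> c | Z c | c X; X -> a d | Start | b | c W; Z -> d d | c | f; W -> c d | Start a | f b a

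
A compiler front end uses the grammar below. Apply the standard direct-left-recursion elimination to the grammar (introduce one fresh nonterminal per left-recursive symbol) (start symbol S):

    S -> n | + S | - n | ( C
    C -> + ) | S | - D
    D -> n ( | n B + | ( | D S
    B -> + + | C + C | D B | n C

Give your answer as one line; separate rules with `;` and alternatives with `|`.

Left recursion appears on D.
For D: α = {S}, β = {n (, n B +, (}. Rewrite as D → β D' and D' → α D' | ε.

S -> n | + S | - n | ( C; C -> + ) | S | - D; D -> n ( D' | n B + D' | ( D'; B -> + + | C + C | D B | n C; D' -> S D' | eps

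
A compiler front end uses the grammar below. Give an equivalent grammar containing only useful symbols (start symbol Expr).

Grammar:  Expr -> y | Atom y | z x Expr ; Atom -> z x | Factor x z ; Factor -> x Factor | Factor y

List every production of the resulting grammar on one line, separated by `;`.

Expr -> y | Atom y | z x Expr; Atom -> z x

Generating nonterminals: {Atom, Expr}.
Reachable from Expr after that: {Atom, Expr}.
Removed useless symbols: {Factor} and every production mentioning them.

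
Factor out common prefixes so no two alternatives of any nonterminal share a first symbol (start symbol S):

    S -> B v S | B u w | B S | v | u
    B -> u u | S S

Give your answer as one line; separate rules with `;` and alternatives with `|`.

S -> v | u | B S'; B -> u u | S S; S' -> v S | u w | S

S has alternatives sharing prefix 'B': factor to S → B S' with S' → v S | u w | S.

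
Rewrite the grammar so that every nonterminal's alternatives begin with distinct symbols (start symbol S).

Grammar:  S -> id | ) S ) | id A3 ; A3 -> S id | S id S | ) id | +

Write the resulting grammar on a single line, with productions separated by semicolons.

S -> ) S ) | id S'; A3 -> ) id | + | S id A3'; S' -> ε | A3; A3' -> ε | S

S has alternatives sharing prefix 'id': factor to S → id S' with S' → ε | A3.
A3 has alternatives sharing prefix 'S id': factor to A3 → S id A3' with A3' → ε | S.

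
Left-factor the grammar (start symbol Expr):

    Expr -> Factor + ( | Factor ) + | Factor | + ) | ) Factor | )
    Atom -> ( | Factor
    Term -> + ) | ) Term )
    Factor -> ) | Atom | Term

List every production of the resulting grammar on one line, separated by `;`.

Expr has alternatives sharing prefix 'Factor': factor to Expr → Factor Expr1 with Expr1 → + ( | ) + | ε.
Expr has alternatives sharing prefix ')': factor to Expr → ) Expr2 with Expr2 → Factor | ε.

Expr -> + ) | Factor Expr1 | ) Expr2; Atom -> ( | Factor; Term -> + ) | ) Term ); Factor -> ) | Atom | Term; Expr1 -> + ( | ) + | ε; Expr2 -> Factor | ε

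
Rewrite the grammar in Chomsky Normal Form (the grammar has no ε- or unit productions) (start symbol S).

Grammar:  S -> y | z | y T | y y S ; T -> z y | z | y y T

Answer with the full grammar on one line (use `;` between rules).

Introduce a nonterminal for each terminal appearing in a rule of length ≥ 2: X1 → y, X2 → z.
Binarize each right-hand side of length ≥ 3 by chaining fresh nonterminals (Y1, Y2, …): affected rules were S → X1 X1 S; T → X1 X1 T.

S -> y | z | X1 T | X1 Y1; T -> X2 X1 | z | X1 Y2; X1 -> y; X2 -> z; Y1 -> X1 S; Y2 -> X1 T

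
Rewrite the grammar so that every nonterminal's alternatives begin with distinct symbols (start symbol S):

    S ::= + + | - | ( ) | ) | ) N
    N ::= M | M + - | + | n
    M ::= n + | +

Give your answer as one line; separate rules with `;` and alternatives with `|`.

S has alternatives sharing prefix ')': factor to S → ) S' with S' → ε | N.
N has alternatives sharing prefix 'M': factor to N → M N' with N' → ε | + -.

S ::= + + | - | ( ) | ) S'; N ::= + | n | M N'; M ::= n + | +; S' ::= ε | N; N' ::= ε | + -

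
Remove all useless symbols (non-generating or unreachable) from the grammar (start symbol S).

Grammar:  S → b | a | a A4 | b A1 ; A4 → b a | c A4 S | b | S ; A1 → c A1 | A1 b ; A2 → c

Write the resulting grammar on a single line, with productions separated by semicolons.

S → b | a | a A4; A4 → b a | c A4 S | b | S

Generating nonterminals: {A2, A4, S}.
Reachable from S after that: {A4, S}.
Removed useless symbols: {A1, A2} and every production mentioning them.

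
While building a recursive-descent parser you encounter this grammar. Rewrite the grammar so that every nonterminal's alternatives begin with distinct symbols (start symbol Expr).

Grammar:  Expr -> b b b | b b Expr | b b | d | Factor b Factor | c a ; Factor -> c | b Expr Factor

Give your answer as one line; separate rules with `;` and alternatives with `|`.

Expr -> d | Factor b Factor | c a | b b Expr1; Factor -> c | b Expr Factor; Expr1 -> b | Expr | epsilon

Expr has alternatives sharing prefix 'b b': factor to Expr → b b Expr1 with Expr1 → b | Expr | ε.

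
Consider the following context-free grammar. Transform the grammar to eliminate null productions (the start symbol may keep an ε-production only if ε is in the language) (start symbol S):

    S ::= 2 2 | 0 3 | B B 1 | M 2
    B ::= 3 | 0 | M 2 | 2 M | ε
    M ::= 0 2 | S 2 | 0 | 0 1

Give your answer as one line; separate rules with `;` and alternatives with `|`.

Nullable set = {B}.
ε ∉ L(G), so no ε-production is kept.
For each production, add variants omitting each subset of nullable occurrences: S → B B 1 gives B B 1 | B 1 | 1.

S ::= 2 2 | 0 3 | B B 1 | B 1 | 1 | M 2; B ::= 3 | 0 | M 2 | 2 M; M ::= 0 2 | S 2 | 0 | 0 1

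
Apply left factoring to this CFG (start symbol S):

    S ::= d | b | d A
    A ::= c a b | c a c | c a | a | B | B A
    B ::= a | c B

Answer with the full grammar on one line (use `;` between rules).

S ::= b | d S'; A ::= a | c a A' | B A''; B ::= a | c B; S' ::= ε | A; A' ::= b | c | ε; A'' ::= ε | A

S has alternatives sharing prefix 'd': factor to S → d S' with S' → ε | A.
A has alternatives sharing prefix 'c a': factor to A → c a A' with A' → b | c | ε.
A has alternatives sharing prefix 'B': factor to A → B A'' with A'' → ε | A.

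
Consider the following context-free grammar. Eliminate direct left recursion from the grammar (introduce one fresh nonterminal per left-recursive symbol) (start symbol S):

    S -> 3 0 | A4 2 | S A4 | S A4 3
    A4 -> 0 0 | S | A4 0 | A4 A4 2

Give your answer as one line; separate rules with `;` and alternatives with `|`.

Left recursion appears on S, A4.
For S: α = {A4, A4 3}, β = {3 0, A4 2}. Rewrite as S → β S' and S' → α S' | ε.
For A4: α = {0, A4 2}, β = {0 0, S}. Rewrite as A4 → β A4' and A4' → α A4' | ε.

S -> 3 0 S' | A4 2 S'; A4 -> 0 0 A4' | S A4'; S' -> A4 S' | A4 3 S' | ε; A4' -> 0 A4' | A4 2 A4' | ε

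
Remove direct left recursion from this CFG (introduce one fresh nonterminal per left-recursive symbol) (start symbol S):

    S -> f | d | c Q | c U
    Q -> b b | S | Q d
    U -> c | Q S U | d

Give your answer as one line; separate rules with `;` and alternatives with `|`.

Left recursion appears on Q.
For Q: α = {d}, β = {b b, S}. Rewrite as Q → β Q' and Q' → α Q' | ε.

S -> f | d | c Q | c U; Q -> b b Q' | S Q'; U -> c | Q S U | d; Q' -> d Q' | epsilon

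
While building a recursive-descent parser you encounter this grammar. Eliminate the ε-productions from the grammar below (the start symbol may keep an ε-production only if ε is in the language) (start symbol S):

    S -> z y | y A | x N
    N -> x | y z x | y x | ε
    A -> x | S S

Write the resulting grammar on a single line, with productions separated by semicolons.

The nullable symbols are {N}.
ε ∉ L(G), so no ε-production is kept.
Expand every rule over subsets of its nullable positions: S → x N gives x N | x.

S -> z y | y A | x N | x; N -> x | y z x | y x; A -> x | S S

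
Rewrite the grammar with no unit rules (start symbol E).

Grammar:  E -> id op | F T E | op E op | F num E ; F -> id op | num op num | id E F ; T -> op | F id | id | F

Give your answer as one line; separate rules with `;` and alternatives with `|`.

E -> id op | F T E | op E op | F num E; F -> id op | num op num | id E F; T -> id op | num op num | id E F | op | F id | id

Unit pairs: T ⇒* {F}.
For each unit pair (A, B), copy every non-unit production of B to A, then drop all unit productions.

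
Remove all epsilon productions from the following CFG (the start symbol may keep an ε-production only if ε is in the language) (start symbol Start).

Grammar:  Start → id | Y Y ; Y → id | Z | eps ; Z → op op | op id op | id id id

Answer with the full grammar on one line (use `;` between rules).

Start → id | Y Y | Y | eps; Y → id | Z; Z → op op | op id op | id id id

Nullable set = {Start, Y}.
ε ∈ L(G) since Start is nullable, so keep Start → ε.
Expand every rule over subsets of its nullable positions: Start → Y Y gives Y Y | Y.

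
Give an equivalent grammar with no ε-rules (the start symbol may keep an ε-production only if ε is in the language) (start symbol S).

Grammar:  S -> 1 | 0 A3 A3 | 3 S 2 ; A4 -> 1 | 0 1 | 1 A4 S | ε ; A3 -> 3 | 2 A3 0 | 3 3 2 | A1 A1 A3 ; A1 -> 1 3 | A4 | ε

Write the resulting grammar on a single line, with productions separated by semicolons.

S -> 1 | 0 A3 A3 | 3 S 2; A4 -> 1 | 0 1 | 1 A4 S | 1 S; A3 -> 3 | 2 A3 0 | 3 3 2 | A1 A1 A3 | A1 A3; A1 -> 1 3 | A4

Nullable nonterminals: {A1, A4}.
ε ∉ L(G), so no ε-production is kept.
Expand every rule over subsets of its nullable positions: A4 → 1 A4 S gives 1 A4 S | 1 S. A3 → A1 A1 A3 gives A1 A1 A3 | A1 A3.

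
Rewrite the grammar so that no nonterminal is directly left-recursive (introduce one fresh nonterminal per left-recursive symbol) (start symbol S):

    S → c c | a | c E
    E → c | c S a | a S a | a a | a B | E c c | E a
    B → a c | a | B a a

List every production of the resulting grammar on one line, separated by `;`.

E, B are directly left-recursive.
For E: α = {c c, a}, β = {c, c S a, a S a, a a, a B}. Rewrite as E → β E' and E' → α E' | ε.
For B: α = {a a}, β = {a c, a}. Rewrite as B → β B' and B' → α B' | ε.

S → c c | a | c E; E → c E' | c S a E' | a S a E' | a a E' | a B E'; B → a c B' | a B'; E' → c c E' | a E' | ε; B' → a a B' | ε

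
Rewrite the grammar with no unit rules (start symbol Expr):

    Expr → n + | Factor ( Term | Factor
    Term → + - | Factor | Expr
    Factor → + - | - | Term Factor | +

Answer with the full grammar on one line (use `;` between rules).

Expr → + - | - | Term Factor | + | n + | Factor ( Term; Term → + - | - | Term Factor | + | n + | Factor ( Term; Factor → + - | - | Term Factor | +

Unit pairs: Expr ⇒* {Factor}; Term ⇒* {Expr, Factor}.
For each unit pair (A, B), copy every non-unit production of B to A, then drop all unit productions.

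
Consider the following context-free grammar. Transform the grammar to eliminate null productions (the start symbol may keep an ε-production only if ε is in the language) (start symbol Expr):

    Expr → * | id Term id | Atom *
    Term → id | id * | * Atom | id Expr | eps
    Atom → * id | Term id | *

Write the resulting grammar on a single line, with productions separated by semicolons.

Expr → * | id Term id | id id | Atom *; Term → id | id * | * Atom | id Expr; Atom → * id | Term id | id | *

Nullable nonterminals: {Term}.
ε ∉ L(G), so no ε-production is kept.
For each production, add variants omitting each subset of nullable occurrences: Expr → id Term id gives id Term id | id id. Atom → Term id gives Term id | id.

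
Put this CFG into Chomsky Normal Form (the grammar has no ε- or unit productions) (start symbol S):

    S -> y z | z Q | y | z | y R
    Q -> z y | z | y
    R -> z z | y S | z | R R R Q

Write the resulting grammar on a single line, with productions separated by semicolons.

S -> X1 X2 | X2 Q | y | z | X1 R; Q -> X2 X1 | z | y; R -> X2 X2 | X1 S | z | R Y1; X1 -> y; X2 -> z; Y1 -> R Y2; Y2 -> R Q

Introduce a nonterminal for each terminal appearing in a rule of length ≥ 2: X1 → y, X2 → z.
Binarize each right-hand side of length ≥ 3 by chaining fresh nonterminals (Y1, Y2, …): affected rules were R → R R R Q.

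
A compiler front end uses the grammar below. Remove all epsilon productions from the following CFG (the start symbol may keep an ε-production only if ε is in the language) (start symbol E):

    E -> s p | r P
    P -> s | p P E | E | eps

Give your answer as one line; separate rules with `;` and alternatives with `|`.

E -> s p | r P | r; P -> s | p P E | p E | E

Nullable nonterminals: {P}.
ε ∉ L(G), so no ε-production is kept.
Expand every rule over subsets of its nullable positions: E → r P gives r P | r. P → p P E gives p P E | p E.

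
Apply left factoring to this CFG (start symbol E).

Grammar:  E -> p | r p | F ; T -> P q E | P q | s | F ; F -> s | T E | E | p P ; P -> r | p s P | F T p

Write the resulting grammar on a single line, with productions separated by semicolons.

T has alternatives sharing prefix 'P q': factor to T → P q T' with T' → E | ε.

E -> p | r p | F; T -> s | F | P q T'; F -> s | T E | E | p P; P -> r | p s P | F T p; T' -> E | ε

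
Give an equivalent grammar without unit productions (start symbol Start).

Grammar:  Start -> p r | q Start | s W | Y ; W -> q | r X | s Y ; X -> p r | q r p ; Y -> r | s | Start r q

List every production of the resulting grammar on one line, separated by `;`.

Unit pairs: Start ⇒* {Y}.
For each unit pair (A, B), copy every non-unit production of B to A, then drop all unit productions.

Start -> p r | q Start | s W | r | s | Start r q; W -> q | r X | s Y; X -> p r | q r p; Y -> r | s | Start r q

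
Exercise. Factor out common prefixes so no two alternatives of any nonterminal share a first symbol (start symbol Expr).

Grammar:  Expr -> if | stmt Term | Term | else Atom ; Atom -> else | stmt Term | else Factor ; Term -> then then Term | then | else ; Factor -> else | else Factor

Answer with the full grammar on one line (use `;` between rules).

Expr -> if | stmt Term | Term | else Atom; Atom -> stmt Term | else Atom1; Term -> else | then Term1; Factor -> else Factor1; Atom1 -> ε | Factor; Term1 -> then Term | ε; Factor1 -> ε | Factor

Atom has alternatives sharing prefix 'else': factor to Atom → else Atom1 with Atom1 → ε | Factor.
Term has alternatives sharing prefix 'then': factor to Term → then Term1 with Term1 → then Term | ε.
Factor has alternatives sharing prefix 'else': factor to Factor → else Factor1 with Factor1 → ε | Factor.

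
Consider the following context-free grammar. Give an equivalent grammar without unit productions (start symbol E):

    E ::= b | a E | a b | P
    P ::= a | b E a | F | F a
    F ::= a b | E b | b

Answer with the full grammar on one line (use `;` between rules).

Unit pairs: E ⇒* {F, P}; P ⇒* {F}.
Replace each nonterminal's rules with the union of the non-unit rules of every nonterminal it unit-derives.

E ::= b | a E | a b | a | b E a | F a | E b; P ::= a b | E b | b | a | b E a | F a; F ::= a b | E b | b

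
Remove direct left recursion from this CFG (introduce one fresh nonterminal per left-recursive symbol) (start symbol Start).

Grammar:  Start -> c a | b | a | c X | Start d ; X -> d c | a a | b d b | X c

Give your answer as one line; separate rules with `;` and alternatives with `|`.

Left recursion appears on Start, X.
For Start: α = {d}, β = {c a, b, a, c X}. Rewrite as Start → β Start1 and Start1 → α Start1 | ε.
For X: α = {c}, β = {d c, a a, b d b}. Rewrite as X → β X1 and X1 → α X1 | ε.

Start -> c a Start1 | b Start1 | a Start1 | c X Start1; X -> d c X1 | a a X1 | b d b X1; Start1 -> d Start1 | ε; X1 -> c X1 | ε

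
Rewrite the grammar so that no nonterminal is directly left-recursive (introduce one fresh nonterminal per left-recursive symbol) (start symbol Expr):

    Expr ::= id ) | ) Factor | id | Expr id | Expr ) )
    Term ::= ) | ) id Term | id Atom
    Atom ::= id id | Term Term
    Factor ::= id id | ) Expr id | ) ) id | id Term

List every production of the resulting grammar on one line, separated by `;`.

Expr ::= id ) Expr1 | ) Factor Expr1 | id Expr1; Term ::= ) | ) id Term | id Atom; Atom ::= id id | Term Term; Factor ::= id id | ) Expr id | ) ) id | id Term; Expr1 ::= id Expr1 | ) ) Expr1 | ε

Directly left-recursive nonterminal: Expr.
For Expr: α = {id, ) )}, β = {id ), ) Factor, id}. Rewrite as Expr → β Expr1 and Expr1 → α Expr1 | ε.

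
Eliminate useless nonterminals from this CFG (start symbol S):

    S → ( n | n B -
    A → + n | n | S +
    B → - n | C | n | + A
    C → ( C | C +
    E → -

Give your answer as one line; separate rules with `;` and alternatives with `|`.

S → ( n | n B -; A → + n | n | S +; B → - n | n | + A

Generating nonterminals: {A, B, E, S}.
Reachable from S after that: {A, B, S}.
Removed useless symbols: {C, E} and every production mentioning them.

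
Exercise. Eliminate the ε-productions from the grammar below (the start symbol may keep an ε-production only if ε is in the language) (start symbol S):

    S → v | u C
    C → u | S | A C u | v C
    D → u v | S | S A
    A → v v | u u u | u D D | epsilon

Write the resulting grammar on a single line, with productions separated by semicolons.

The nullable symbols are {A}.
ε ∉ L(G), so no ε-production is kept.
Add the nullable-subset variants: C → A C u gives A C u | C u.

S → v | u C; C → u | S | A C u | C u | v C; D → u v | S | S A; A → v v | u u u | u D D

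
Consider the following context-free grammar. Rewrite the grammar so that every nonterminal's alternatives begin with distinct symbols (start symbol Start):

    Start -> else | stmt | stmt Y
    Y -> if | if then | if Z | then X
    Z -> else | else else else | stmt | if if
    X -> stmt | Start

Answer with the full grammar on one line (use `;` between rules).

Start -> else | stmt Start1; Y -> then X | if Y1; Z -> stmt | if if | else Z1; X -> stmt | Start; Start1 -> ε | Y; Y1 -> ε | then | Z; Z1 -> ε | else else

Start has alternatives sharing prefix 'stmt': factor to Start → stmt Start1 with Start1 → ε | Y.
Y has alternatives sharing prefix 'if': factor to Y → if Y1 with Y1 → ε | then | Z.
Z has alternatives sharing prefix 'else': factor to Z → else Z1 with Z1 → ε | else else.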